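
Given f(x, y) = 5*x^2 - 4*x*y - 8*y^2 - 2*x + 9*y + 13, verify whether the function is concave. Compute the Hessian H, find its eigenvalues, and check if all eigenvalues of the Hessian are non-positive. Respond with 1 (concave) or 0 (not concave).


The Hessian of f(x,y) = 5*x^2 - 4*x*y - 8*y^2 - 2*x + 9*y + 13 is:
H = [[10, -4], [-4, -16]]
Trace = 10 - 16 = -6
Determinant = 10*-16 - (-4)^2 = -176
Discriminant = (-6)^2 - 4*-176 = 740.0
Eigenvalues: lambda_1 = -16.6015, lambda_2 = 10.6015
The function is not concave.

0


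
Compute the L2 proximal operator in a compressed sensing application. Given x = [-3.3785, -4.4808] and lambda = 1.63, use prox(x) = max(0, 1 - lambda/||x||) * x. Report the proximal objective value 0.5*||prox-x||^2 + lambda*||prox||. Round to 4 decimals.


Step 1: Compute ||x||.
||x|| = 5.6118
Step 2: Compute scaling factor.
scale = max(0, 1 - 1.63/5.6118) = 0.7095
Step 3: prox(x) = [-2.3972, -3.1793]
||prox(x)|| = 3.9818
Step 4: Proximal objective.
0.5*||prox-x||^2 = 1.3285
lambda*||prox|| = 6.4903
Total = 7.8187


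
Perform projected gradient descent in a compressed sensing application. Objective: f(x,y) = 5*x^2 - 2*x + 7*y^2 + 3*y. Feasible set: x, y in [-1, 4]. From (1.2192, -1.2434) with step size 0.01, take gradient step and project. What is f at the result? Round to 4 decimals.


Step 1: Compute gradient at (1.2192, -1.2434).
grad_x = 2*5*1.2192 - 2 = 10.192
grad_y = 2*7*-1.2434 + 3 = -14.4076
Step 2: Gradient step.
x_raw = 1.2192 - 0.01*10.192 = 1.1173
y_raw = -1.2434 - 0.01*-14.4076 = -1.0993
Step 3: Project onto [-1, 4].
x_proj = clip(1.1173) = 1.1173
y_proj = clip(-1.0993) = -1.0
Step 4: Evaluate f.
f(1.1173, -1.0) = 8.007


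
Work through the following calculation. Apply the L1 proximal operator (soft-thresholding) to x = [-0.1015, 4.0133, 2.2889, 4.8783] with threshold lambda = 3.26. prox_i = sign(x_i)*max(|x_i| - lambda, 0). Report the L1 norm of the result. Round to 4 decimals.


Soft-thresholding with lambda = 3.26:
prox(-0.1015) = sign(-0.1015)*max(|-0.1015| - 3.26, 0) = 0.0
prox(4.0133) = sign(4.0133)*max(|4.0133| - 3.26, 0) = 0.7533
prox(2.2889) = sign(2.2889)*max(|2.2889| - 3.26, 0) = 0.0
prox(4.8783) = sign(4.8783)*max(|4.8783| - 3.26, 0) = 1.6183
prox(x) = [0.0, 0.7533, 0.0, 1.6183]
||prox(x)||_1 = 0.0 + 0.7533 + 0.0 + 1.6183 = 2.3716


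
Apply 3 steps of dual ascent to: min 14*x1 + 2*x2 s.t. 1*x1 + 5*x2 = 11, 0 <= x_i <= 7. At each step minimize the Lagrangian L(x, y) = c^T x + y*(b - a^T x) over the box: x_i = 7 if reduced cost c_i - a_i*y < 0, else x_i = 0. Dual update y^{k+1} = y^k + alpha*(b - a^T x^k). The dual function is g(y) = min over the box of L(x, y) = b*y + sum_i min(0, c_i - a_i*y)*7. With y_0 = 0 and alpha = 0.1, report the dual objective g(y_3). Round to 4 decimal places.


Dual ascent for LP: min 14*x1 + 2*x2, 1*x1 + 5*x2 = 11, 0 <= x_i <= 7
Step 1: y^k = 0.0, reduced costs: (14.0, 2.0)
  x^k = (0.0, 0.0), subgradient = b - a^T x = 11.0
  y^{k+1} = 0.0 + 0.1*11.0 = 1.1
Step 2: y^k = 1.1, reduced costs: (12.9, -3.5)
  x^k = (0.0, 7.0), subgradient = b - a^T x = -24.0
  y^{k+1} = 1.1 + 0.1*-24.0 = -1.3
Step 3: y^k = -1.3, reduced costs: (15.3, 8.5)
  x^k = (0.0, 0.0), subgradient = b - a^T x = 11.0
  y^{k+1} = -1.3 + 0.1*11.0 = -0.2
Dual objective at y_3 = -0.2: reduced costs (14.2, 3.0), box minimizer x = (0.0, 0.0)
g(y_3) = b*y + (c1 - a1*y)*x1 + (c2 - a2*y)*x2 = 11*(-0.2) + 14.2*0.0 + 3.0*0.0 = -2.2 + 0.0 + 0.0 = -2.2


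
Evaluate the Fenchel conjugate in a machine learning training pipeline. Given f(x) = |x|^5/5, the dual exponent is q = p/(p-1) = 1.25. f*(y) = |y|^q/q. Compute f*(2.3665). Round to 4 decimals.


The conjugate exponent q satisfies 1/p + 1/q = 1.
p = 5, so q = 5/(5 - 1) = 1.25
|y|^q = 2.3665^1.25 = 2.9352
f*(2.3665) = 2.9352 / 1.25 = 2.3481


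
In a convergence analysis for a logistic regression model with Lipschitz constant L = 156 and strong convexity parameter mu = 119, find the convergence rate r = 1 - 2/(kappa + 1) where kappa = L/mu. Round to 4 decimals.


Step 1: Compute the condition number.
kappa = L/mu = 156/119 = 1.3109
Step 2: Compute the convergence rate.
r = 1 - 2/(kappa + 1) = 1 - 2*mu/(L + mu) = (L - mu)/(L + mu) = 37/275 = 0.1345


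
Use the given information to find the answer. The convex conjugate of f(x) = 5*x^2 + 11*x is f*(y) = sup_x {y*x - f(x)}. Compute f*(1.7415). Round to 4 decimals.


f*(y) = sup_x {y*x - a*x^2 - b*x} = sup_x {(y-b)*x - a*x^2}
FOC: (y - b) - 2a*x = 0 => x* = (y - b)/(2a)
x* = (1.7415 - 11)/(2*5) = -0.9259
f*(1.7415) = (y-b)^2/(4a) = (1.7415 - 11)^2/(4*5)
= 85.7198/20 = 4.286


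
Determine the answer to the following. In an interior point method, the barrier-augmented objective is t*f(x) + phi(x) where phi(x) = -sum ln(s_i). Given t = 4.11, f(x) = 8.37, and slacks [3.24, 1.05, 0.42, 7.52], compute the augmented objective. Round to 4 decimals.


Step 1: Compute log-barrier.
ln values: [1.1756, 0.0488, -0.8675, 2.0176]
phi = -(1.1756 + 0.0488 - 0.8675 + 2.0176) = -2.3744
Step 2: Compute augmented objective.
t*f(x) = 4.11*8.37 = 34.4007
Total = 34.4007 - 2.3744 = 32.0263


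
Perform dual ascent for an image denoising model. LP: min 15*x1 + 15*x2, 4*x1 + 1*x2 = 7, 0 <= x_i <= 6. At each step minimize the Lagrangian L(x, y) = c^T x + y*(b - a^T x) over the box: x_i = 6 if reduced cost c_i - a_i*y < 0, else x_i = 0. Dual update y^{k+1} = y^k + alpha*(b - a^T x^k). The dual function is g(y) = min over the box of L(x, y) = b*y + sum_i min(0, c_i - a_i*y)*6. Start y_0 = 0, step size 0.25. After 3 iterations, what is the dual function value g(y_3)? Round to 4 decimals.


Dual ascent for LP: min 15*x1 + 15*x2, 4*x1 + 1*x2 = 7, 0 <= x_i <= 6
Step 1: y^k = 0.0, reduced costs: (15.0, 15.0)
  x^k = (0.0, 0.0), subgradient = b - a^T x = 7.0
  y^{k+1} = 0.0 + 0.25*7.0 = 1.75
Step 2: y^k = 1.75, reduced costs: (8.0, 13.25)
  x^k = (0.0, 0.0), subgradient = b - a^T x = 7.0
  y^{k+1} = 1.75 + 0.25*7.0 = 3.5
Step 3: y^k = 3.5, reduced costs: (1.0, 11.5)
  x^k = (0.0, 0.0), subgradient = b - a^T x = 7.0
  y^{k+1} = 3.5 + 0.25*7.0 = 5.25
Dual objective at y_3 = 5.25: reduced costs (-6.0, 9.75), box minimizer x = (6.0, 0.0)
g(y_3) = b*y + (c1 - a1*y)*x1 + (c2 - a2*y)*x2 = 7*5.25 + (-6.0)*6.0 + 9.75*0.0 = 36.75 - 36.0 + 0.0 = 0.75


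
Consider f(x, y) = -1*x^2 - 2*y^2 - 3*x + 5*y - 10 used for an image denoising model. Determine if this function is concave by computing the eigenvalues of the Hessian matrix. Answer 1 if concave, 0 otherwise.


The Hessian of f(x,y) = -1*x^2 - 2*y^2 - 3*x + 5*y - 10 is:
H = [[-2, 0], [0, -4]]
Trace = -2 - 4 = -6
Determinant = -2*-4 - (0)^2 = 8
Discriminant = (-6)^2 - 4*8 = 4.0
Eigenvalues: lambda_1 = -4.0, lambda_2 = -2.0
The function is concave.

1


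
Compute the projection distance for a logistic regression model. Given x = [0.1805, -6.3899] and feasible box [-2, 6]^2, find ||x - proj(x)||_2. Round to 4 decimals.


Project each component onto [-2, 6].
clip(0.1805) = 0.1805, clip(-6.3899) = -2.0
Projection = [0.1805, -2.0]
Squared diffs: [0.0, 19.2712]
Distance = sqrt(19.2712) = 4.3899


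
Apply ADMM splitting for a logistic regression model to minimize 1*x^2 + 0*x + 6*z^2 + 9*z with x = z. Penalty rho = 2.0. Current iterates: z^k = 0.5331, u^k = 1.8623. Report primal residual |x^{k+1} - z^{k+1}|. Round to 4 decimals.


ADMM iteration with rho = 2.0, z^k = 0.5331, u^k = 1.8623
Step 1: x-update.
Minimize 1*x^2 + 0*x + (2.0/2)*(x - 0.5331 + 1.8623)^2
FOC: (2*1 + 2.0)*x = 0 + 2.0*(0.5331 - 1.8623)
x^{k+1} = -0.6646
Step 2: z-update.
Minimize 6*z^2 + 9*z + (2.0/2)*(-0.6646 - z + 1.8623)^2
FOC: (2*6 + 2.0)*z = -9 + 2.0*(-0.6646 + 1.8623)
z^{k+1} = -0.4718
Step 3: u-update.
u^{k+1} = 1.8623 - 0.6646 + 0.4718 = 1.6695
Step 4: Primal residual = |-0.6646 + 0.4718| = 0.1928


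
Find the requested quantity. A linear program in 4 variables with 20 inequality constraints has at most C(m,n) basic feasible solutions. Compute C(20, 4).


Each vertex corresponds to some choice of n active constraints out of m, so the number of vertices is at most C(m, n) = m! / (n!(m-n)!).
m = 20, n = 4
Numerator: 20 * 19 * 18 * 17
Denominator: 4! = 24
C(20, 4) = 4845


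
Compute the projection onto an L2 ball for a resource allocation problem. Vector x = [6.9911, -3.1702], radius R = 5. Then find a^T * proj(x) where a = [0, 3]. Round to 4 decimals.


Step 1: Compute ||x|| (intermediates to 6 decimals).
||x|| = sqrt(6.9911^2 + (-3.1702)^2) = 7.676304
Step 2: Project.
Since ||x|| > R, scale = R/||x|| = 5/7.676304 = 0.651355, proj(x) = scale * x
proj(x) = [4.553688, -2.064926]
Step 3: Dot product.
a^T * proj(x) = 0*4.553688 + 3*(-2.064926) = -6.1948


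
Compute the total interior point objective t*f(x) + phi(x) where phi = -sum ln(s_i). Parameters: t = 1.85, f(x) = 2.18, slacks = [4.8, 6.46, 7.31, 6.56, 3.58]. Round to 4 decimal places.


Step 1: Compute log-barrier.
ln values: [1.5686, 1.8656, 1.9892, 1.881, 1.2754]
phi = -(1.5686 + 1.8656 + 1.9892 + 1.881 + 1.2754) = -8.5798
Step 2: Compute augmented objective.
t*f(x) = 1.85*2.18 = 4.033
Total = 4.033 - 8.5798 = -4.5468


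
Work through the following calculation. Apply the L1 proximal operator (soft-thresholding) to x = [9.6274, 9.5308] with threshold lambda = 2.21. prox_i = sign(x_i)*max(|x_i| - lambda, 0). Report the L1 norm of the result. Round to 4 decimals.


Soft-thresholding with lambda = 2.21:
prox(9.6274) = sign(9.6274)*max(|9.6274| - 2.21, 0) = 7.4174
prox(9.5308) = sign(9.5308)*max(|9.5308| - 2.21, 0) = 7.3208
prox(x) = [7.4174, 7.3208]
||prox(x)||_1 = 7.4174 + 7.3208 = 14.7382


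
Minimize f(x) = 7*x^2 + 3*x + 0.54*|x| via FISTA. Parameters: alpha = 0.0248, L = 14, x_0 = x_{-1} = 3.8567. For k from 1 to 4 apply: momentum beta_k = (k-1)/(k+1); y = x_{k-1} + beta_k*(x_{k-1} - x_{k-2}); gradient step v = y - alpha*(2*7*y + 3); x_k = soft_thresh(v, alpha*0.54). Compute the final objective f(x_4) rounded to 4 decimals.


FISTA on f(x) = 7*x^2 + 3*x + 0.54*|x|
L = 14, alpha = 0.0248
Iteration 1: beta = 0.0, y = 3.8567 + 0.0*(3.8567 - 3.8567) = 3.8567
  grad(y) = 56.9938, v = y - alpha*grad = 2.4433
  prox(v) = soft_thresh(2.4433, 0.0134) = 2.4299
Iteration 2: beta = 0.3333, y = 2.4299 + 0.3333*(2.4299 - 3.8567) = 1.9542
  grad(y) = 30.3595, v = y - alpha*grad = 1.2013
  prox(v) = soft_thresh(1.2013, 0.0134) = 1.1879
Iteration 3: beta = 0.5, y = 1.1879 + 0.5*(1.1879 - 2.4299) = 0.567
  grad(y) = 10.9377, v = y - alpha*grad = 0.2957
  prox(v) = soft_thresh(0.2957, 0.0134) = 0.2823
Iteration 4: beta = 0.6, y = 0.2823 + 0.6*(0.2823 - 1.1879) = -0.261
  grad(y) = -0.6544, v = y - alpha*grad = -0.2448
  prox(v) = soft_thresh(-0.2448, 0.0134) = -0.2314
f(x_4) = 7*(-0.2314)^2 + 3*(-0.2314) + 0.54*|-0.2314| = -0.1944


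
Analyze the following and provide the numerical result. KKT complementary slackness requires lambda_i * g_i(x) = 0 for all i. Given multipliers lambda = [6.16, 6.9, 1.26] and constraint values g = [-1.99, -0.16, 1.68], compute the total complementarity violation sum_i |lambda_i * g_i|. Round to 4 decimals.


KKT complementary slackness check:
lambda_1 * g_1 = 6.16 * -1.99 = -12.2584
lambda_2 * g_2 = 6.9 * -0.16 = -1.104
lambda_3 * g_3 = 1.26 * 1.68 = 2.1168
Total violation = 12.2584 + 1.104 + 2.1168 = 15.4792


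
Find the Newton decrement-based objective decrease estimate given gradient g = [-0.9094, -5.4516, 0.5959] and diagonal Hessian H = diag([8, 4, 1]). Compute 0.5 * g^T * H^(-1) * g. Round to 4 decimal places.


Step 1: H is diagonal, so H^(-1) * g = [-0.1137, -1.3629, 0.5959].
Step 2: g^T H^(-1) g = sum_i g_i^2 / H_ii
  = (-0.9094)^2/8 + (-5.4516)^2/4 + (0.5959)^2/1
  = 0.1034 + 7.43 + 0.3551 = 7.8885
Step 3: Objective decrease = 0.5 * g^T H^(-1) g = 3.9442


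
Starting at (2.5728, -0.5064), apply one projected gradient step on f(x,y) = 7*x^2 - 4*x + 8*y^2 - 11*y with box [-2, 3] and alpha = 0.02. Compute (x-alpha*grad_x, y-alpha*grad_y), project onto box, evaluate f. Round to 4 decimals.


Step 1: Compute gradient at (2.5728, -0.5064).
grad_x = 2*7*2.5728 - 4 = 32.0192
grad_y = 2*8*-0.5064 - 11 = -19.1024
Step 2: Gradient step.
x_raw = 2.5728 - 0.02*32.0192 = 1.9324
y_raw = -0.5064 - 0.02*-19.1024 = -0.1244
Step 3: Project onto [-2, 3].
x_proj = clip(1.9324) = 1.9324
y_proj = clip(-0.1244) = -0.1244
Step 4: Evaluate f.
f(1.9324, -0.1244) = 19.9015


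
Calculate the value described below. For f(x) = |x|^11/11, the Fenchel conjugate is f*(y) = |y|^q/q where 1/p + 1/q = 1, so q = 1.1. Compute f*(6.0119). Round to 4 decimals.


The conjugate exponent q satisfies 1/p + 1/q = 1.
p = 11, so q = 11/(11 - 1) = 1.1
|y|^q = 6.0119^1.1 = 7.193
f*(6.0119) = 7.193 / 1.1 = 6.5391


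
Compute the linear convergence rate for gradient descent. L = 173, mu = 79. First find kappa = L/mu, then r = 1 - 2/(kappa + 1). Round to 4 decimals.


Step 1: Compute the condition number.
kappa = L/mu = 173/79 = 2.1899
Step 2: Compute the convergence rate.
r = 1 - 2/(kappa + 1) = 1 - 2*mu/(L + mu) = (L - mu)/(L + mu) = 94/252 = 0.373


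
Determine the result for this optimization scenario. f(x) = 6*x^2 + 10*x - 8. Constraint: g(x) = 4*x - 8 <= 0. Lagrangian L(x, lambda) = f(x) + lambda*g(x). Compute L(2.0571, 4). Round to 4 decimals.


Step 1: Evaluate f(x).
f(2.0571) = 6*2.0571^2 + 10*2.0571 - 8 = 37.961
Step 2: Evaluate g(x).
g(2.0571) = 4*2.0571 - 8 = 0.2284
Step 3: Compute Lagrangian.
L = 37.961 + 4*0.2284 = 38.8746


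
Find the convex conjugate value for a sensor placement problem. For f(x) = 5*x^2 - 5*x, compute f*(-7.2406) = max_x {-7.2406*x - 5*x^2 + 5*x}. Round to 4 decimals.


f*(y) = sup_x {y*x - a*x^2 - b*x} = sup_x {(y-b)*x - a*x^2}
FOC: (y - b) - 2a*x = 0 => x* = (y - b)/(2a)
x* = (-7.2406 + 5)/(2*5) = -0.2241
f*(-7.2406) = (y-b)^2/(4a) = (-7.2406 + 5)^2/(4*5)
= 5.0203/20 = 0.251


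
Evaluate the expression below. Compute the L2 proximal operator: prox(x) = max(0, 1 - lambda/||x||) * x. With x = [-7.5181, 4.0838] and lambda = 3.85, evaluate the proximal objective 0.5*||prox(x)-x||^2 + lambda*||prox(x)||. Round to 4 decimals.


Step 1: Compute ||x||.
||x|| = 8.5557
Step 2: Compute scaling factor.
scale = max(0, 1 - 3.85/8.5557) = 0.55
Step 3: prox(x) = [-4.135, 2.2461]
||prox(x)|| = 4.7057
Step 4: Proximal objective.
0.5*||prox-x||^2 = 7.4113
lambda*||prox|| = 18.1169
Total = 25.528


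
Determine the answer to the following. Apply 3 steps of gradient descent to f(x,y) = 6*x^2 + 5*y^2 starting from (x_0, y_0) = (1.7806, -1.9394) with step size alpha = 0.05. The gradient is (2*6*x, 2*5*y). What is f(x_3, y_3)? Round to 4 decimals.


Gradient descent on f(x,y) = 6*x^2 + 5*y^2.
Starting point: (1.7806, -1.9394), alpha = 0.05
Step 1: grad_x = 2*6*1.7806 = 21.3672, grad_y = 2*5*-1.9394 = -19.394
  x_1 = 1.7806 - 0.05*21.3672 = 0.7122
  y_1 = -1.9394 - 0.05*-19.394 = -0.9697
Step 2: grad_x = 2*6*0.7122 = 8.5469, grad_y = 2*5*-0.9697 = -9.697
  x_2 = 0.7122 - 0.05*8.5469 = 0.2849
  y_2 = -0.9697 - 0.05*-9.697 = -0.4849
Step 3: grad_x = 2*6*0.2849 = 3.4188, grad_y = 2*5*-0.4849 = -4.8485
  x_3 = 0.2849 - 0.05*3.4188 = 0.114
  y_3 = -0.4849 - 0.05*-4.8485 = -0.2424
f(0.114, -0.2424) = 6*0.114^2 + 5*(-0.2424)^2 = 0.3718


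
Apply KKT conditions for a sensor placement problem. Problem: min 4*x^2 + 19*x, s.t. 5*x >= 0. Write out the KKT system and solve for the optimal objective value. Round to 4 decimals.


Step 1: Try lambda = 0 (constraint inactive).
x_unc = -19/(2*4) = -2.375
Check: 5*-2.375 = -11.875 < 0 -- violated!
Step 2: Constraint must be active: 5*x = 0
x* = 0/5 = 0.0
lambda = (2*4*0.0 + 19)/5 = 3.8
Step 3: Compute optimal value.
f(x*) = 4*0.0^2 + 19*0.0 = 0.0


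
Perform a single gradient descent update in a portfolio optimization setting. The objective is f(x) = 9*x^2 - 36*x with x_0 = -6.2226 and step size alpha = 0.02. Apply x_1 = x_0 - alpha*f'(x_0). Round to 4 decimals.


We compute the gradient at x_0 and apply the update.
f'(x) = 18*x - 36
f'(-6.2226) = 18*-6.2226 - 36 = -148.0068
x_1 = -6.2226 - 0.02*-148.0068 = -3.2625


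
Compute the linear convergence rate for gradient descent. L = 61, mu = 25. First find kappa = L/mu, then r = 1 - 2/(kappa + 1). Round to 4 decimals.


Step 1: Compute the condition number.
kappa = L/mu = 61/25 = 2.44
Step 2: Compute the convergence rate.
r = 1 - 2/(kappa + 1) = 1 - 2*mu/(L + mu) = (L - mu)/(L + mu) = 36/86 = 0.4186


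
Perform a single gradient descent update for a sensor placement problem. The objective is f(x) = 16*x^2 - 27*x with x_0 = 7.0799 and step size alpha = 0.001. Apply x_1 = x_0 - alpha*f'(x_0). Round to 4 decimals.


We compute the gradient at x_0 and apply the update.
f'(x) = 32*x - 27
f'(7.0799) = 32*7.0799 - 27 = 199.5568
x_1 = 7.0799 - 0.001*199.5568 = 6.8803


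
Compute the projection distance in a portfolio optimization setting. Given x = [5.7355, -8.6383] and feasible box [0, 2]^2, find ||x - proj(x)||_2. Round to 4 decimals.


Project each component onto [0, 2].
clip(5.7355) = 2.0, clip(-8.6383) = 0.0
Projection = [2.0, 0.0]
Squared diffs: [13.954, 74.6202]
Distance = sqrt(88.5742) = 9.4114


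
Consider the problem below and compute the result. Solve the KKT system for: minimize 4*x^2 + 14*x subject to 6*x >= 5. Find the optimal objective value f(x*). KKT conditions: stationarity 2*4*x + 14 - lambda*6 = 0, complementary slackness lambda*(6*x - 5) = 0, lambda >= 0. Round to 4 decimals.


Step 1: Try lambda = 0 (constraint inactive).
x_unc = -14/(2*4) = -1.75
Check: 6*-1.75 = -10.5 < 5 -- violated!
Step 2: Constraint must be active: 6*x = 5
x* = 5/6 = 0.8333 (rounded; the exact value 5/6 is used below)
lambda = (2*4*(5/6) + 14)/6 = 3.4444
Step 3: Compute optimal value.
f(x*) = 4*(5/6)^2 + 14*(5/6) = 14.4444


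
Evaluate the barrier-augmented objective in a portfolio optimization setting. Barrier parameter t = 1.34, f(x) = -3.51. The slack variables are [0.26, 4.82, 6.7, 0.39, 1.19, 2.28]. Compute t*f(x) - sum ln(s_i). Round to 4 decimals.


Step 1: Compute log-barrier.
ln values: [-1.3471, 1.5728, 1.9021, -0.9416, 0.174, 0.8242]
phi = -(-1.3471 + 1.5728 + 1.9021 - 0.9416 + 0.174 + 0.8242) = -2.1843
Step 2: Compute augmented objective.
t*f(x) = 1.34*-3.51 = -4.7034
Total = -4.7034 - 2.1843 = -6.8877


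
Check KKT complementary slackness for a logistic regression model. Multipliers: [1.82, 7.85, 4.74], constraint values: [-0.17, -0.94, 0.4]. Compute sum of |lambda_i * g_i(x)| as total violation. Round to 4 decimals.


KKT complementary slackness check:
lambda_1 * g_1 = 1.82 * -0.17 = -0.3094
lambda_2 * g_2 = 7.85 * -0.94 = -7.379
lambda_3 * g_3 = 4.74 * 0.4 = 1.896
Total violation = 0.3094 + 7.379 + 1.896 = 9.5844


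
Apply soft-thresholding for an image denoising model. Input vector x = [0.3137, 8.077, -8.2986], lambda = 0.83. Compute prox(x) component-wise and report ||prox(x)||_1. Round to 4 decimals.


Soft-thresholding with lambda = 0.83:
prox(0.3137) = sign(0.3137)*max(|0.3137| - 0.83, 0) = 0.0
prox(8.077) = sign(8.077)*max(|8.077| - 0.83, 0) = 7.247
prox(-8.2986) = sign(-8.2986)*max(|-8.2986| - 0.83, 0) = -7.4686
prox(x) = [0.0, 7.247, -7.4686]
||prox(x)||_1 = 0.0 + 7.247 + 7.4686 = 14.7156


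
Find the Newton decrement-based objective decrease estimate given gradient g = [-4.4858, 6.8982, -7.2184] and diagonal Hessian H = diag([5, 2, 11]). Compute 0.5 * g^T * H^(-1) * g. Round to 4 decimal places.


Step 1: H is diagonal, so H^(-1) * g = [-0.8972, 3.4491, -0.6562].
Step 2: g^T H^(-1) g = sum_i g_i^2 / H_ii
  = (-4.4858)^2/5 + (6.8982)^2/2 + (-7.2184)^2/11
  = 4.0245 + 23.7926 + 4.7368 = 32.5539
Step 3: Objective decrease = 0.5 * g^T H^(-1) g = 16.277


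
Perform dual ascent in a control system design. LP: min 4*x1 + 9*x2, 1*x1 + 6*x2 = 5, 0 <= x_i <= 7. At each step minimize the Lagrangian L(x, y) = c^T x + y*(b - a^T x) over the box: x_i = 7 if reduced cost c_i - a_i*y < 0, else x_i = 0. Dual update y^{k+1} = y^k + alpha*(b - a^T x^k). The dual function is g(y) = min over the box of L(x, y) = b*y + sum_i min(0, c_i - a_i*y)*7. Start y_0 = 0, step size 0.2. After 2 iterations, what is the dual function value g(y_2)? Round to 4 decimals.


Dual ascent for LP: min 4*x1 + 9*x2, 1*x1 + 6*x2 = 5, 0 <= x_i <= 7
Step 1: y^k = 0.0, reduced costs: (4.0, 9.0)
  x^k = (0.0, 0.0), subgradient = b - a^T x = 5.0
  y^{k+1} = 0.0 + 0.2*5.0 = 1.0
Step 2: y^k = 1.0, reduced costs: (3.0, 3.0)
  x^k = (0.0, 0.0), subgradient = b - a^T x = 5.0
  y^{k+1} = 1.0 + 0.2*5.0 = 2.0
Dual objective at y_2 = 2.0: reduced costs (2.0, -3.0), box minimizer x = (0.0, 7.0)
g(y_2) = b*y + (c1 - a1*y)*x1 + (c2 - a2*y)*x2 = 5*2.0 + 2.0*0.0 + (-3.0)*7.0 = 10.0 + 0.0 - 21.0 = -11.0


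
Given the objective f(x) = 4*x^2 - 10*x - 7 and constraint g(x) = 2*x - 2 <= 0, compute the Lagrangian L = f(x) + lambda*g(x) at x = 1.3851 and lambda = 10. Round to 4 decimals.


Step 1: Evaluate f(x).
f(1.3851) = 4*1.3851^2 - 10*1.3851 - 7 = -13.177
Step 2: Evaluate g(x).
g(1.3851) = 2*1.3851 - 2 = 0.7702
Step 3: Compute Lagrangian.
L = -13.177 + 10*0.7702 = -5.475


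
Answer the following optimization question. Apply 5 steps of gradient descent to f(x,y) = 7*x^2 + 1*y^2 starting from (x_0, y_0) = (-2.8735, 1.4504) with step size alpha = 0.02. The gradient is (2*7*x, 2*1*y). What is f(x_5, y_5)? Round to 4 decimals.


Gradient descent on f(x,y) = 7*x^2 + 1*y^2.
Starting point: (-2.8735, 1.4504), alpha = 0.02
Step 1: grad_x = 2*7*-2.8735 = -40.229, grad_y = 2*1*1.4504 = 2.9008
  x_1 = -2.8735 - 0.02*-40.229 = -2.0689
  y_1 = 1.4504 - 0.02*2.9008 = 1.3924
Step 2: grad_x = 2*7*-2.0689 = -28.9649, grad_y = 2*1*1.3924 = 2.7848
  x_2 = -2.0689 - 0.02*-28.9649 = -1.4896
  y_2 = 1.3924 - 0.02*2.7848 = 1.3367
Step 3: grad_x = 2*7*-1.4896 = -20.8547, grad_y = 2*1*1.3367 = 2.6734
  x_3 = -1.4896 - 0.02*-20.8547 = -1.0725
  y_3 = 1.3367 - 0.02*2.6734 = 1.2832
Step 4: grad_x = 2*7*-1.0725 = -15.0154, grad_y = 2*1*1.2832 = 2.5664
  x_4 = -1.0725 - 0.02*-15.0154 = -0.7722
  y_4 = 1.2832 - 0.02*2.5664 = 1.2319
Step 5: grad_x = 2*7*-0.7722 = -10.8111, grad_y = 2*1*1.2319 = 2.4638
  x_5 = -0.7722 - 0.02*-10.8111 = -0.556
  y_5 = 1.2319 - 0.02*2.4638 = 1.1826
f(-0.556, 1.1826) = 7*(-0.556)^2 + 1*1.1826^2 = 3.5625


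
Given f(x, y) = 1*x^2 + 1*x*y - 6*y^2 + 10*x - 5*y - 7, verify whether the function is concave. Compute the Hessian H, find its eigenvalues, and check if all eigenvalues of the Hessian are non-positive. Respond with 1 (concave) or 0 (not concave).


The Hessian of f(x,y) = 1*x^2 + 1*x*y - 6*y^2 + 10*x - 5*y - 7 is:
H = [[2, 1], [1, -12]]
Trace = 2 - 12 = -10
Determinant = 2*-12 - (1)^2 = -25
Discriminant = (-10)^2 - 4*-25 = 200.0
Eigenvalues: lambda_1 = -12.0711, lambda_2 = 2.0711
The function is not concave.

0


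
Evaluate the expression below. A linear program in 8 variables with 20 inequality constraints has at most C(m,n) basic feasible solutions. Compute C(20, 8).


Each vertex corresponds to some choice of n active constraints out of m, so the number of vertices is at most C(m, n) = m! / (n!(m-n)!).
m = 20, n = 8
Numerator: 20 * 19 * 18 * 17 * 16 * 15 * 14 * 13
Denominator: 8! = 40320
C(20, 8) = 125970


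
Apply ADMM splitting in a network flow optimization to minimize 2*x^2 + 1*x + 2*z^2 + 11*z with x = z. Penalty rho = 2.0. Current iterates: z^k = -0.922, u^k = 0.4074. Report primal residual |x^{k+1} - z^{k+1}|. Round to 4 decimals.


ADMM iteration with rho = 2.0, z^k = -0.922, u^k = 0.4074
Step 1: x-update.
Minimize 2*x^2 + 1*x + (2.0/2)*(x + 0.922 + 0.4074)^2
FOC: (2*2 + 2.0)*x = -1 + 2.0*(-0.922 - 0.4074)
x^{k+1} = -0.6098
Step 2: z-update.
Minimize 2*z^2 + 11*z + (2.0/2)*(-0.6098 - z + 0.4074)^2
FOC: (2*2 + 2.0)*z = -11 + 2.0*(-0.6098 + 0.4074)
z^{k+1} = -1.9008
Step 3: u-update.
u^{k+1} = 0.4074 - 0.6098 + 1.9008 = 1.6984
Step 4: Primal residual = |-0.6098 + 1.9008| = 1.291


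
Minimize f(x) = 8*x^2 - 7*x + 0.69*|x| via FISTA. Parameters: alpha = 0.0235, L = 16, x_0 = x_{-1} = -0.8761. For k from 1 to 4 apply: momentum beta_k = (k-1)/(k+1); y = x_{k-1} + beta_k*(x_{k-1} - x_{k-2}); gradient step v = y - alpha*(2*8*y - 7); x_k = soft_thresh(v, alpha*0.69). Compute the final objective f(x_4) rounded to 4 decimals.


FISTA on f(x) = 8*x^2 - 7*x + 0.69*|x|
L = 16, alpha = 0.0235
Iteration 1: beta = 0.0, y = -0.8761 + 0.0*(-0.8761 + 0.8761) = -0.8761
  grad(y) = -21.0176, v = y - alpha*grad = -0.3822
  prox(v) = soft_thresh(-0.3822, 0.0162) = -0.366
Iteration 2: beta = 0.3333, y = -0.366 + 0.3333*(-0.366 + 0.8761) = -0.1959
  grad(y) = -10.1349, v = y - alpha*grad = 0.0422
  prox(v) = soft_thresh(0.0422, 0.0162) = 0.026
Iteration 3: beta = 0.5, y = 0.026 + 0.5*(0.026 + 0.366) = 0.222
  grad(y) = -3.4476, v = y - alpha*grad = 0.303
  prox(v) = soft_thresh(0.303, 0.0162) = 0.2868
Iteration 4: beta = 0.6, y = 0.2868 + 0.6*(0.2868 - 0.026) = 0.4433
  grad(y) = 0.093, v = y - alpha*grad = 0.4411
  prox(v) = soft_thresh(0.4411, 0.0162) = 0.4249
f(x_4) = 8*0.4249^2 - 7*0.4249 + 0.69*|0.4249| = -1.2368


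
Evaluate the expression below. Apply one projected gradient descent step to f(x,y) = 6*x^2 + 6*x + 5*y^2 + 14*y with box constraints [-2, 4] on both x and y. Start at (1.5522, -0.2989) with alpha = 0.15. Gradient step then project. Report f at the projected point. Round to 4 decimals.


Step 1: Compute gradient at (1.5522, -0.2989).
grad_x = 2*6*1.5522 + 6 = 24.6264
grad_y = 2*5*-0.2989 + 14 = 11.011
Step 2: Gradient step.
x_raw = 1.5522 - 0.15*24.6264 = -2.1418
y_raw = -0.2989 - 0.15*11.011 = -1.9506
Step 3: Project onto [-2, 4].
x_proj = clip(-2.1418) = -2.0
y_proj = clip(-1.9506) = -1.9506
Step 4: Evaluate f.
f(-2.0, -1.9506) = 3.7155


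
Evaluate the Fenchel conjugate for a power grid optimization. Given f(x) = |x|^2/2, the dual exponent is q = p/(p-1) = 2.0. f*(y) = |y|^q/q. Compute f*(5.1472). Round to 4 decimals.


The conjugate exponent q satisfies 1/p + 1/q = 1.
p = 2, so q = 2/(2 - 1) = 2.0
|y|^q = 5.1472^2.0 = 26.4937
f*(5.1472) = 26.4937 / 2.0 = 13.2468


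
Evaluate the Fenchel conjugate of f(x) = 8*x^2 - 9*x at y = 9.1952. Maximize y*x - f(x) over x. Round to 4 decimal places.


f*(y) = sup_x {y*x - a*x^2 - b*x} = sup_x {(y-b)*x - a*x^2}
FOC: (y - b) - 2a*x = 0 => x* = (y - b)/(2a)
x* = (9.1952 + 9)/(2*8) = 1.1372
f*(9.1952) = (y-b)^2/(4a) = (9.1952 + 9)^2/(4*8)
= 331.0653/32 = 10.3458


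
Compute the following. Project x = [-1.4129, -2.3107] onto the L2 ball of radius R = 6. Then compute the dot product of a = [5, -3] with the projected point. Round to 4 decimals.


Step 1: Compute ||x|| (intermediates to 6 decimals).
||x|| = sqrt((-1.4129)^2 + (-2.3107)^2) = 2.708435
Step 2: Project.
Since ||x|| <= R, proj = x (no scaling needed).
proj(x) = [-1.4129, -2.3107]
Step 3: Dot product.
a^T * proj(x) = 5*(-1.4129) - 3*(-2.3107) = -0.1324


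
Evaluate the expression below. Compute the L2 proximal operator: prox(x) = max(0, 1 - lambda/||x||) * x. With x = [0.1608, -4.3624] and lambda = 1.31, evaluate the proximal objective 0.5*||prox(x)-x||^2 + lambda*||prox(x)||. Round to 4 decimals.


Step 1: Compute ||x||.
||x|| = 4.3654
Step 2: Compute scaling factor.
scale = max(0, 1 - 1.31/4.3654) = 0.6999
Step 3: prox(x) = [0.1125, -3.0533]
||prox(x)|| = 3.0554
Step 4: Proximal objective.
0.5*||prox-x||^2 = 0.8581
lambda*||prox|| = 4.0026
Total = 4.8606


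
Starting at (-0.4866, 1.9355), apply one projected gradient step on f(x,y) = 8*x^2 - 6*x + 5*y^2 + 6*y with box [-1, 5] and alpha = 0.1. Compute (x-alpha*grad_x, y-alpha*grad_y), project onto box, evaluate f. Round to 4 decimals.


Step 1: Compute gradient at (-0.4866, 1.9355).
grad_x = 2*8*-0.4866 - 6 = -13.7856
grad_y = 2*5*1.9355 + 6 = 25.355
Step 2: Gradient step.
x_raw = -0.4866 - 0.1*-13.7856 = 0.892
y_raw = 1.9355 - 0.1*25.355 = -0.6
Step 3: Project onto [-1, 5].
x_proj = clip(0.892) = 0.892
y_proj = clip(-0.6) = -0.6
Step 4: Evaluate f.
f(0.892, -0.6) = -0.787


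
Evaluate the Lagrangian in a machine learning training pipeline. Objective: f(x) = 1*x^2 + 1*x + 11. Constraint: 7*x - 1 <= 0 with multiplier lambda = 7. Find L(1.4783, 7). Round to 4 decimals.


Step 1: Evaluate f(x).
f(1.4783) = 1*1.4783^2 + 1*1.4783 + 11 = 14.6637
Step 2: Evaluate g(x).
g(1.4783) = 7*1.4783 - 1 = 9.3481
Step 3: Compute Lagrangian.
L = 14.6637 + 7*9.3481 = 80.1004


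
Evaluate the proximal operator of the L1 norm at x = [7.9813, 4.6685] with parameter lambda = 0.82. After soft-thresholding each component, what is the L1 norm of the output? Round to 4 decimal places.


Soft-thresholding with lambda = 0.82:
prox(7.9813) = sign(7.9813)*max(|7.9813| - 0.82, 0) = 7.1613
prox(4.6685) = sign(4.6685)*max(|4.6685| - 0.82, 0) = 3.8485
prox(x) = [7.1613, 3.8485]
||prox(x)||_1 = 7.1613 + 3.8485 = 11.0098


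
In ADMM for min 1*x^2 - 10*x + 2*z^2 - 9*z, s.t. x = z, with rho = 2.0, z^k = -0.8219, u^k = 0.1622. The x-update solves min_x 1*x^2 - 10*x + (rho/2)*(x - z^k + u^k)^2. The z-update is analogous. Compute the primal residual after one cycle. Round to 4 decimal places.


ADMM iteration with rho = 2.0, z^k = -0.8219, u^k = 0.1622
Step 1: x-update.
Minimize 1*x^2 - 10*x + (2.0/2)*(x + 0.8219 + 0.1622)^2
FOC: (2*1 + 2.0)*x = 10 + 2.0*(-0.8219 - 0.1622)
x^{k+1} = 2.008
Step 2: z-update.
Minimize 2*z^2 - 9*z + (2.0/2)*(2.008 - z + 0.1622)^2
FOC: (2*2 + 2.0)*z = 9 + 2.0*(2.008 + 0.1622)
z^{k+1} = 2.2234
Step 3: u-update.
u^{k+1} = 0.1622 + 2.008 - 2.2234 = -0.0532
Step 4: Primal residual = |2.008 - 2.2234| = 0.2154


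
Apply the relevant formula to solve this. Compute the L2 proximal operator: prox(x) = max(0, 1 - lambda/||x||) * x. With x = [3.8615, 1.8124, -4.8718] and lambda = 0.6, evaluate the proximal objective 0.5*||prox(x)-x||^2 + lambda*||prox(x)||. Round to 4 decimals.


Step 1: Compute ||x||.
||x|| = 6.4754
Step 2: Compute scaling factor.
scale = max(0, 1 - 0.6/6.4754) = 0.9073
Step 3: prox(x) = [3.5037, 1.6445, -4.4204]
||prox(x)|| = 5.8754
Step 4: Proximal objective.
0.5*||prox-x||^2 = 0.18
lambda*||prox|| = 3.5252
Total = 3.7052


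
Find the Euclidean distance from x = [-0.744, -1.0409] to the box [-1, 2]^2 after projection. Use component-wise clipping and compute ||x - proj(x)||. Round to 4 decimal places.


Project each component onto [-1, 2].
clip(-0.744) = -0.744, clip(-1.0409) = -1.0
Projection = [-0.744, -1.0]
Squared diffs: [0.0, 0.0017]
Distance = sqrt(0.0017) = 0.0409


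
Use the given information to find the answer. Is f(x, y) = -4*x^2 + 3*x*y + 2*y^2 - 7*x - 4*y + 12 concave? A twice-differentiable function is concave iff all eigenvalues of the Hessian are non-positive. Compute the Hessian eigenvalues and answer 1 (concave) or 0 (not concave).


The Hessian of f(x,y) = -4*x^2 + 3*x*y + 2*y^2 - 7*x - 4*y + 12 is:
H = [[-8, 3], [3, 4]]
Trace = -8 + 4 = -4
Determinant = -8*4 - (3)^2 = -41
Discriminant = (-4)^2 - 4*-41 = 180.0
Eigenvalues: lambda_1 = -8.7082, lambda_2 = 4.7082
The function is not concave.

0


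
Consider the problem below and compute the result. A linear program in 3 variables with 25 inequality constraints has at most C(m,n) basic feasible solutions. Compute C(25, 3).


Each vertex corresponds to some choice of n active constraints out of m, so the number of vertices is at most C(m, n) = m! / (n!(m-n)!).
m = 25, n = 3
Numerator: 25 * 24 * 23
Denominator: 3! = 6
C(25, 3) = 2300


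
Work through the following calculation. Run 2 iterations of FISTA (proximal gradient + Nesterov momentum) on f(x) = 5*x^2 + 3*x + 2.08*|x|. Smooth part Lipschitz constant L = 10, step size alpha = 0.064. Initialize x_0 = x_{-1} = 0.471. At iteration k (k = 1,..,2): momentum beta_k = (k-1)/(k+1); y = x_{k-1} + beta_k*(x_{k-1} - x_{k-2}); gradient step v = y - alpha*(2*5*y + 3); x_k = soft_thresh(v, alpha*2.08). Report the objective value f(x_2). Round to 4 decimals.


FISTA on f(x) = 5*x^2 + 3*x + 2.08*|x|
L = 10, alpha = 0.064
Iteration 1: beta = 0.0, y = 0.471 + 0.0*(0.471 - 0.471) = 0.471
  grad(y) = 7.71, v = y - alpha*grad = -0.0224
  prox(v) = soft_thresh(-0.0224, 0.1331) = 0.0
Iteration 2: beta = 0.3333, y = 0.0 + 0.3333*(0.0 - 0.471) = -0.157
  grad(y) = 1.43, v = y - alpha*grad = -0.2485
  prox(v) = soft_thresh(-0.2485, 0.1331) = -0.1154
f(x_2) = 5*(-0.1154)^2 + 3*(-0.1154) + 2.08*|-0.1154| = -0.0396


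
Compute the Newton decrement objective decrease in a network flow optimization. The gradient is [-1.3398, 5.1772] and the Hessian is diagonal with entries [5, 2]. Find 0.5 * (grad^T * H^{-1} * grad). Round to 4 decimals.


Step 1: H is diagonal, so H^(-1) * g = [-0.268, 2.5886].
Step 2: g^T H^(-1) g = sum_i g_i^2 / H_ii
  = (-1.3398)^2/5 + (5.1772)^2/2
  = 0.359 + 13.4017 = 13.7607
Step 3: Objective decrease = 0.5 * g^T H^(-1) g = 6.8804


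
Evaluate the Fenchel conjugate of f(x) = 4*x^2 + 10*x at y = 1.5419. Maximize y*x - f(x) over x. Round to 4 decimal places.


f*(y) = sup_x {y*x - a*x^2 - b*x} = sup_x {(y-b)*x - a*x^2}
FOC: (y - b) - 2a*x = 0 => x* = (y - b)/(2a)
x* = (1.5419 - 10)/(2*4) = -1.0573
f*(1.5419) = (y-b)^2/(4a) = (1.5419 - 10)^2/(4*4)
= 71.5395/16 = 4.4712


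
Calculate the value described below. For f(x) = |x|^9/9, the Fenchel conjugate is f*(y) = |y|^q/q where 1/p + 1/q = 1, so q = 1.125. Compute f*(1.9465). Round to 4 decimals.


The conjugate exponent q satisfies 1/p + 1/q = 1.
p = 9, so q = 9/(9 - 1) = 1.125
|y|^q = 1.9465^1.125 = 2.1155
f*(1.9465) = 2.1155 / 1.125 = 1.8804


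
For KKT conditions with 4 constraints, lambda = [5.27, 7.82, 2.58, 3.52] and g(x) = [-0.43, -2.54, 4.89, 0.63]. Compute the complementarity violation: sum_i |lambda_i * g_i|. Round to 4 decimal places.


KKT complementary slackness check:
lambda_1 * g_1 = 5.27 * -0.43 = -2.2661
lambda_2 * g_2 = 7.82 * -2.54 = -19.8628
lambda_3 * g_3 = 2.58 * 4.89 = 12.6162
lambda_4 * g_4 = 3.52 * 0.63 = 2.2176
Total violation = 2.2661 + 19.8628 + 12.6162 + 2.2176 = 36.9627


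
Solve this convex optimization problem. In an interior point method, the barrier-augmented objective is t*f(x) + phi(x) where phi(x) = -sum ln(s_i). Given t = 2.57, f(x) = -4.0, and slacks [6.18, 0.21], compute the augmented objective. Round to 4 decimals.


Step 1: Compute log-barrier.
ln values: [1.8213, -1.5606]
phi = -(1.8213 - 1.5606) = -0.2607
Step 2: Compute augmented objective.
t*f(x) = 2.57*-4.0 = -10.28
Total = -10.28 - 0.2607 = -10.5407


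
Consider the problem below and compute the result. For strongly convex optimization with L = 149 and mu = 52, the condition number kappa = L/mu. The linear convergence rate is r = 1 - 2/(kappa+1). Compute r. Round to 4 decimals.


Step 1: Compute the condition number.
kappa = L/mu = 149/52 = 2.8654
Step 2: Compute the convergence rate.
r = 1 - 2/(kappa + 1) = 1 - 2*mu/(L + mu) = (L - mu)/(L + mu) = 97/201 = 0.4826


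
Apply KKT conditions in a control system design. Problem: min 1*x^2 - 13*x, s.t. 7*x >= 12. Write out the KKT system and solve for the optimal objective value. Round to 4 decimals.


Step 1: Try lambda = 0 (constraint inactive).
Stationarity: 2*1*x - 13 = 0
x* = 13/(2*1) = 6.5
Check constraint: 7*6.5 = 45.5 >= 12 -- satisfied.
Step 2: Compute optimal value.
f(x*) = 1*6.5^2 - 13*6.5 = -42.25


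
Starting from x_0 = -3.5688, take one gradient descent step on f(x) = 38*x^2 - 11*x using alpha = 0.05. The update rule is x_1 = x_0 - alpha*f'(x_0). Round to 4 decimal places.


We compute the gradient at x_0 and apply the update.
f'(x) = 76*x - 11
f'(-3.5688) = 76*-3.5688 - 11 = -282.2288
x_1 = -3.5688 - 0.05*-282.2288 = 10.5426


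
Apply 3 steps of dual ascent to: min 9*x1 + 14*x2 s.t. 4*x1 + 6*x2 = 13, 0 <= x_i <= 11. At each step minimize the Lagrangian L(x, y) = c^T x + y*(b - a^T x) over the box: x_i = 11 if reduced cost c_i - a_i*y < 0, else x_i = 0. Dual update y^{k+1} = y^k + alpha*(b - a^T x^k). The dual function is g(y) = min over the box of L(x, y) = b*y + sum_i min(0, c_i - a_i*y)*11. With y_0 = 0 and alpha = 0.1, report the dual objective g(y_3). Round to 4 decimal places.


Dual ascent for LP: min 9*x1 + 14*x2, 4*x1 + 6*x2 = 13, 0 <= x_i <= 11
Step 1: y^k = 0.0, reduced costs: (9.0, 14.0)
  x^k = (0.0, 0.0), subgradient = b - a^T x = 13.0
  y^{k+1} = 0.0 + 0.1*13.0 = 1.3
Step 2: y^k = 1.3, reduced costs: (3.8, 6.2)
  x^k = (0.0, 0.0), subgradient = b - a^T x = 13.0
  y^{k+1} = 1.3 + 0.1*13.0 = 2.6
Step 3: y^k = 2.6, reduced costs: (-1.4, -1.6)
  x^k = (11.0, 11.0), subgradient = b - a^T x = -97.0
  y^{k+1} = 2.6 + 0.1*-97.0 = -7.1
Dual objective at y_3 = -7.1: reduced costs (37.4, 56.6), box minimizer x = (0.0, 0.0)
g(y_3) = b*y + (c1 - a1*y)*x1 + (c2 - a2*y)*x2 = 13*(-7.1) + 37.4*0.0 + 56.6*0.0 = -92.3 + 0.0 + 0.0 = -92.3


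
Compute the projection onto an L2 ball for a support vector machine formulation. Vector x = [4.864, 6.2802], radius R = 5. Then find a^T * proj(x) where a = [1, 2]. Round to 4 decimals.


Step 1: Compute ||x|| (intermediates to 6 decimals).
||x|| = sqrt(4.864^2 + 6.2802^2) = 7.943514
Step 2: Project.
Since ||x|| > R, scale = R/||x|| = 5/7.943514 = 0.629444, proj(x) = scale * x
proj(x) = [3.061616, 3.953034]
Step 3: Dot product.
a^T * proj(x) = 1*3.061616 + 2*3.953034 = 10.9677


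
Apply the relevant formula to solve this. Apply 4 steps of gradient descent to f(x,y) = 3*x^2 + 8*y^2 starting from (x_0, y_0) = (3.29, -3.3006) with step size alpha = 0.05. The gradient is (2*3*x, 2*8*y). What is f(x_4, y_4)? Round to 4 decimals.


Gradient descent on f(x,y) = 3*x^2 + 8*y^2.
Starting point: (3.29, -3.3006), alpha = 0.05
Step 1: grad_x = 2*3*3.29 = 19.74, grad_y = 2*8*-3.3006 = -52.8096
  x_1 = 3.29 - 0.05*19.74 = 2.303
  y_1 = -3.3006 - 0.05*-52.8096 = -0.6601
Step 2: grad_x = 2*3*2.303 = 13.818, grad_y = 2*8*-0.6601 = -10.5619
  x_2 = 2.303 - 0.05*13.818 = 1.6121
  y_2 = -0.6601 - 0.05*-10.5619 = -0.132
Step 3: grad_x = 2*3*1.6121 = 9.6726, grad_y = 2*8*-0.132 = -2.1124
  x_3 = 1.6121 - 0.05*9.6726 = 1.1285
  y_3 = -0.132 - 0.05*-2.1124 = -0.0264
Step 4: grad_x = 2*3*1.1285 = 6.7708, grad_y = 2*8*-0.0264 = -0.4225
  x_4 = 1.1285 - 0.05*6.7708 = 0.7899
  y_4 = -0.0264 - 0.05*-0.4225 = -0.0053
f(0.7899, -0.0053) = 3*0.7899^2 + 8*(-0.0053)^2 = 1.8722


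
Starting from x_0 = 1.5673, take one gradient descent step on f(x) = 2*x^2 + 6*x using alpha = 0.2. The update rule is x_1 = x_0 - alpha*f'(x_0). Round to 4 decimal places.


We compute the gradient at x_0 and apply the update.
f'(x) = 4*x + 6
f'(1.5673) = 4*1.5673 + 6 = 12.2692
x_1 = 1.5673 - 0.2*12.2692 = -0.8865


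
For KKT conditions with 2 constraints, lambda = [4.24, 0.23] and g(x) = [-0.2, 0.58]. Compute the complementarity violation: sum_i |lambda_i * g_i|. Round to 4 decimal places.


KKT complementary slackness check:
lambda_1 * g_1 = 4.24 * -0.2 = -0.848
lambda_2 * g_2 = 0.23 * 0.58 = 0.1334
Total violation = 0.848 + 0.1334 = 0.9814


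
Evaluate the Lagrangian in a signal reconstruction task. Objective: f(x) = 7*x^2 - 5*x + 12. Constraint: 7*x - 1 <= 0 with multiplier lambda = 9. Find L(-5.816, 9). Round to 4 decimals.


Step 1: Evaluate f(x).
f(-5.816) = 7*(-5.816)^2 - 5*(-5.816) + 12 = 277.861
Step 2: Evaluate g(x).
g(-5.816) = 7*-5.816 - 1 = -41.712
Step 3: Compute Lagrangian.
L = 277.861 + 9*-41.712 = -97.547


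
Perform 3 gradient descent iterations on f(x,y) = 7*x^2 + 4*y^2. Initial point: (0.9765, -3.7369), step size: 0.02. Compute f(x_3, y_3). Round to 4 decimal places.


Gradient descent on f(x,y) = 7*x^2 + 4*y^2.
Starting point: (0.9765, -3.7369), alpha = 0.02
Step 1: grad_x = 2*7*0.9765 = 13.671, grad_y = 2*4*-3.7369 = -29.8952
  x_1 = 0.9765 - 0.02*13.671 = 0.7031
  y_1 = -3.7369 - 0.02*-29.8952 = -3.139
Step 2: grad_x = 2*7*0.7031 = 9.8431, grad_y = 2*4*-3.139 = -25.112
  x_2 = 0.7031 - 0.02*9.8431 = 0.5062
  y_2 = -3.139 - 0.02*-25.112 = -2.6368
Step 3: grad_x = 2*7*0.5062 = 7.087, grad_y = 2*4*-2.6368 = -21.0941
  x_3 = 0.5062 - 0.02*7.087 = 0.3645
  y_3 = -2.6368 - 0.02*-21.0941 = -2.2149
f(0.3645, -2.2149) = 7*0.3645^2 + 4*(-2.2149)^2 = 20.5526


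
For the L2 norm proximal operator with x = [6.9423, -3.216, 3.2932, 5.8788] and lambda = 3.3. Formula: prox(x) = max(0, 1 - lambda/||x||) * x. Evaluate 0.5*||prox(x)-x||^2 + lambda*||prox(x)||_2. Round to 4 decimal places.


Step 1: Compute ||x||.
||x|| = 10.1953
Step 2: Compute scaling factor.
scale = max(0, 1 - 3.3/10.1953) = 0.6763
Step 3: prox(x) = [4.6952, -2.175, 2.2273, 3.976]
||prox(x)|| = 6.8953
Step 4: Proximal objective.
0.5*||prox-x||^2 = 5.445
lambda*||prox|| = 22.7545
Total = 28.1994
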